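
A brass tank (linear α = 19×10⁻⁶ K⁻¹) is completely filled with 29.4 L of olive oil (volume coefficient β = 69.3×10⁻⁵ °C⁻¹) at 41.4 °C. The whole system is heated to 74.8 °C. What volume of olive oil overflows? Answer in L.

The tank also expands: β_container ≈ 3α = 5.7×10⁻⁵ /K
Net overflow = V₀(β_liq − 3α_cont)ΔT
β − 3α = 6.93×10⁻⁴ − 5.7×10⁻⁵ = 6.36×10⁻⁴ /K; ΔT = 33.4 K
ΔV = 29.4 × 6.36×10⁻⁴ × 33.4 = 0.625 L

0.625 L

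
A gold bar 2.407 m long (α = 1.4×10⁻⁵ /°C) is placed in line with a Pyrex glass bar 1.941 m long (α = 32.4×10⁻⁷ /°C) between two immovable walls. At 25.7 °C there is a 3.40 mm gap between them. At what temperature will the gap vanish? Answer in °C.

T = 111 °C

Gap closes when ΔL₁ + ΔL₂ = 3.40 mm = 3.40×10⁻³ m
(α₁L₁ + α₂L₂)ΔT = g
α₁L₁ + α₂L₂ = 1.4×10⁻⁵×2.407 + 32.4×10⁻⁷×1.941 = 3.998684×10⁻⁵ m/K
ΔT = 3.40×10⁻³ / 3.998684×10⁻⁵ = 85.03 K
T = 25.7 + 85.03 = 110.73 °C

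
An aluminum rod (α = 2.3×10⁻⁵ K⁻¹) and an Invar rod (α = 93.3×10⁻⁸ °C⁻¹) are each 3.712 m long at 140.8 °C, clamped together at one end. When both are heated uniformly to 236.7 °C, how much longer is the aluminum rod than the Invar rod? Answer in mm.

ΔT = 95.9 K
aluminum: ΔL = 2.3×10⁻⁵ × 3.712 m × 95.9 = 8.1876×10⁻³ m = 8.1876 mm
Invar: ΔL = 93.3×10⁻⁸ × 3.712 m × 95.9 = 3.3213×10⁻⁴ m = 0.33213 mm
difference = 8.1876 − 0.33213 = 7.85547 mm

7.86 mm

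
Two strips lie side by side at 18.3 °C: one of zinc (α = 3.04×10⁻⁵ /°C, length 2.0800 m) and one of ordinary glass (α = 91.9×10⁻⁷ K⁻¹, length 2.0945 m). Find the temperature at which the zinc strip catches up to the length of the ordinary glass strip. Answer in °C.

T = 348.0 °C

L₁(1 + α₁ΔT) = L₂(1 + α₂ΔT) ⇒ ΔT = (L₂ − L₁)/(α₁L₁ − α₂L₂)
L₂ − L₁ = 2.0945 − 2.0800 = 1.45×10⁻² m
α₁L₁ − α₂L₂ = 3.04×10⁻⁵×2.0800 − 91.9×10⁻⁷×2.0945 = 4.3983545×10⁻⁵ m/K
ΔT = 1.45×10⁻² / 4.3983545×10⁻⁵ = 329.669 K
T = 18.3 + 329.669 = 347.969 °C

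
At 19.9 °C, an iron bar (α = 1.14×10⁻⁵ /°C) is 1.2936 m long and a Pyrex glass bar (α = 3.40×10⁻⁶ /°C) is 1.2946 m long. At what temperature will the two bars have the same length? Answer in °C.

T = 116.6 °C

Equal length when α₁L₁ΔT − α₂L₂ΔT = L₂ − L₁ = 1.00×10⁻³ m
α₁L₁ = 1.474704×10⁻⁵, α₂L₂ = 4.40164×10⁻⁶ → Δ(αL) = 1.03454×10⁻⁵ m/K
ΔT = 1.00×10⁻³ / 1.03454×10⁻⁵ = 96.661 K, so T = 19.9 + 96.661 = 116.561 °C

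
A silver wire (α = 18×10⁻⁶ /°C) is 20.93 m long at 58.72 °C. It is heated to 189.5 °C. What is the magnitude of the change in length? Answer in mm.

|ΔT| = |189.5 − 58.72| = 130.78 K
ΔL = αL₀ΔT = (18×10⁻⁶)(20.93)(130.78) = 4.93×10⁻² m

ΔL = 49.3 mm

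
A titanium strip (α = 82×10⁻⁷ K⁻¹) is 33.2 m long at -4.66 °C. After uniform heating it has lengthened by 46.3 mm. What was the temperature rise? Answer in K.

ΔL = αL₀ΔT ⇒ ΔT = ΔL / (αL₀)
ΔT = 46.3×10⁻³ m / (82×10⁻⁷ × 33.2 m) = 170.07 K

ΔT = 170 K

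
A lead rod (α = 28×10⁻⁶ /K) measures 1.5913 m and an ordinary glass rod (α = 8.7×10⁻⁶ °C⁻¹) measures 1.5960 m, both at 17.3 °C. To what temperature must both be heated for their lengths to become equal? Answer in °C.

T = 170.5 °C

Equal length when α₁L₁ΔT − α₂L₂ΔT = L₂ − L₁ = 4.70×10⁻³ m
α₁L₁ = 4.45564×10⁻⁵, α₂L₂ = 1.38852×10⁻⁵ → Δ(αL) = 3.06712×10⁻⁵ m/K
ΔT = 4.70×10⁻³ / 3.06712×10⁻⁵ = 153.238 K, so T = 17.3 + 153.238 = 170.538 °C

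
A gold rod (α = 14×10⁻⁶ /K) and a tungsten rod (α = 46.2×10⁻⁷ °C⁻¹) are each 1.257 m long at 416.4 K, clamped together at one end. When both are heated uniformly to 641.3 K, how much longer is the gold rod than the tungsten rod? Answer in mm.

ΔT = 224.9 K
gold: ΔL = 14×10⁻⁶ × 1.257 m × 224.9 = 3.9578×10⁻³ m = 3.9578 mm
tungsten: ΔL = 46.2×10⁻⁷ × 1.257 m × 224.9 = 1.3061×10⁻³ m = 1.3061 mm
difference = 3.9578 − 1.3061 = 2.6517 mm

2.65 mm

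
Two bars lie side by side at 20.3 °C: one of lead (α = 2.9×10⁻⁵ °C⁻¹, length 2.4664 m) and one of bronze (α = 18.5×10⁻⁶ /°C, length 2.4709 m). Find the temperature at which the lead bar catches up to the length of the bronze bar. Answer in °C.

T = 194.6 °C

Equal length when α₁L₁ΔT − α₂L₂ΔT = L₂ − L₁ = 4.50×10⁻³ m
α₁L₁ = 7.15256×10⁻⁵, α₂L₂ = 4.571165×10⁻⁵ → Δ(αL) = 2.581395×10⁻⁵ m/K
ΔT = 4.50×10⁻³ / 2.581395×10⁻⁵ = 174.324 K, so T = 20.3 + 174.324 = 194.624 °C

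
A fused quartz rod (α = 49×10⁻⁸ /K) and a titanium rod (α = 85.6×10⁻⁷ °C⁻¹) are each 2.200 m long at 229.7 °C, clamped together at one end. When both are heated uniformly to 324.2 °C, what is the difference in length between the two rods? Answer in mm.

ΔT = 94.5 K
fused quartz: ΔL = 49×10⁻⁸ × 2.200 m × 94.5 = 1.0187×10⁻⁴ m = 0.10187 mm
titanium: ΔL = 85.6×10⁻⁷ × 2.200 m × 94.5 = 1.7796×10⁻³ m = 1.7796 mm
difference = 1.7796 − 0.10187 = 1.67773 mm

1.68 mm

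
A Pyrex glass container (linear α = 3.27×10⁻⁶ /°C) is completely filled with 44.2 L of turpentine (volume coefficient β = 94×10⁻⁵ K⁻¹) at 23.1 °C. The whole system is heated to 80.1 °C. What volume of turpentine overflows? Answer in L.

The container also expands: β_container ≈ 3α = 9.81×10⁻⁶ /K
Net overflow = V₀(β_liq − 3α_cont)ΔT
β − 3α = 9.40×10⁻⁴ − 9.81×10⁻⁶ = 9.3019×10⁻⁴ /K; ΔT = 57.0 K
ΔV = 44.2 × 9.3019×10⁻⁴ × 57.0 = 2.34 L

2.34 L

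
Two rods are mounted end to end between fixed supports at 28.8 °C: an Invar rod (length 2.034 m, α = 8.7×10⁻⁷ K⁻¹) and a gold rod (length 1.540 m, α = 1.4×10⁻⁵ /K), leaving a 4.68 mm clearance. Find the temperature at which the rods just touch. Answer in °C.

T = 229 °C

Gap closes when ΔL₁ + ΔL₂ = 4.68 mm = 4.68×10⁻³ m
(α₁L₁ + α₂L₂)ΔT = g
α₁L₁ + α₂L₂ = 8.7×10⁻⁷×2.034 + 1.4×10⁻⁵×1.540 = 2.332958×10⁻⁵ m/K
ΔT = 4.68×10⁻³ / 2.332958×10⁻⁵ = 200.60 K
T = 28.8 + 200.60 = 229.40 °C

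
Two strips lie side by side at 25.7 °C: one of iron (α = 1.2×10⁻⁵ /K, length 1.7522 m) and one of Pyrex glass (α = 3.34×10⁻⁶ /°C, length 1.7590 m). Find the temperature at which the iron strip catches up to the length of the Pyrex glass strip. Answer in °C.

T = 474.5 °C

L₁(1 + α₁ΔT) = L₂(1 + α₂ΔT) ⇒ ΔT = (L₂ − L₁)/(α₁L₁ − α₂L₂)
L₂ − L₁ = 1.7590 − 1.7522 = 6.80×10⁻³ m
α₁L₁ − α₂L₂ = 1.2×10⁻⁵×1.7522 − 3.34×10⁻⁶×1.7590 = 1.515134×10⁻⁵ m/K
ΔT = 6.80×10⁻³ / 1.515134×10⁻⁵ = 448.805 K
T = 25.7 + 448.805 = 474.505 °C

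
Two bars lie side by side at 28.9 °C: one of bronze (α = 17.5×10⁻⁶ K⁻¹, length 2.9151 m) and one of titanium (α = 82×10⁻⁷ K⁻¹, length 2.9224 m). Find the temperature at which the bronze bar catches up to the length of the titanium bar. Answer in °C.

T = 298.8 °C

L₁(1 + α₁ΔT) = L₂(1 + α₂ΔT) ⇒ ΔT = (L₂ − L₁)/(α₁L₁ − α₂L₂)
L₂ − L₁ = 2.9224 − 2.9151 = 7.30×10⁻³ m
α₁L₁ − α₂L₂ = 17.5×10⁻⁶×2.9151 − 82×10⁻⁷×2.9224 = 2.705057×10⁻⁵ m/K
ΔT = 7.30×10⁻³ / 2.705057×10⁻⁵ = 269.865 K
T = 28.9 + 269.865 = 298.765 °C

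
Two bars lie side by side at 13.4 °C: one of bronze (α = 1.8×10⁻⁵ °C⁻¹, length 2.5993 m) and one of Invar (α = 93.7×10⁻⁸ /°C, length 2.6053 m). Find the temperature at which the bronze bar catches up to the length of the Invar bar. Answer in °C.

T = 148.7 °C

L₁(1 + α₁ΔT) = L₂(1 + α₂ΔT) ⇒ ΔT = (L₂ − L₁)/(α₁L₁ − α₂L₂)
L₂ − L₁ = 2.6053 − 2.5993 = 6.00×10⁻³ m
α₁L₁ − α₂L₂ = 1.8×10⁻⁵×2.5993 − 93.7×10⁻⁸×2.6053 = 4.43462339×10⁻⁵ m/K
ΔT = 6.00×10⁻³ / 4.43462339×10⁻⁵ = 135.299 K
T = 13.4 + 135.299 = 148.699 °C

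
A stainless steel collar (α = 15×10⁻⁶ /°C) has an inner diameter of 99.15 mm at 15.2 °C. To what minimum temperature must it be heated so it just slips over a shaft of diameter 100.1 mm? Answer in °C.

T = 654 °C

Required Δd = 100.1 − 99.15 = 0.95 mm
Δd = αd₀ΔT ⇒ ΔT = Δd/(αd₀) = 0.95 / (15×10⁻⁶ × 99.15) = 638.76 K
T_min = 15.2 + 638.76 = 653.96 °C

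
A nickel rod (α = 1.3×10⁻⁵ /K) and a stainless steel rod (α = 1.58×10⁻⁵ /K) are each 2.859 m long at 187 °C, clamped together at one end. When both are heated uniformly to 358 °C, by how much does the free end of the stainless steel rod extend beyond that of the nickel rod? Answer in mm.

ΔT = 171 K
nickel: ΔL = 1.3×10⁻⁵ × 2.859 m × 171 = 6.3556×10⁻³ m = 6.3556 mm
stainless steel: ΔL = 1.58×10⁻⁵ × 2.859 m × 171 = 7.7244×10⁻³ m = 7.7244 mm
difference = 7.7244 − 6.3556 = 1.3688 mm

1.37 mm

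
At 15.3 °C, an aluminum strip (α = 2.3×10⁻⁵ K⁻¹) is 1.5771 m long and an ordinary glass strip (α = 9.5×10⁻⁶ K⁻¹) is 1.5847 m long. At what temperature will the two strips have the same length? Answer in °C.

T = 373.5 °C

L₁(1 + α₁ΔT) = L₂(1 + α₂ΔT) ⇒ ΔT = (L₂ − L₁)/(α₁L₁ − α₂L₂)
L₂ − L₁ = 1.5847 − 1.5771 = 7.60×10⁻³ m
α₁L₁ − α₂L₂ = 2.3×10⁻⁵×1.5771 − 9.5×10⁻⁶×1.5847 = 2.121865×10⁻⁵ m/K
ΔT = 7.60×10⁻³ / 2.121865×10⁻⁵ = 358.175 K
T = 15.3 + 358.175 = 373.475 °C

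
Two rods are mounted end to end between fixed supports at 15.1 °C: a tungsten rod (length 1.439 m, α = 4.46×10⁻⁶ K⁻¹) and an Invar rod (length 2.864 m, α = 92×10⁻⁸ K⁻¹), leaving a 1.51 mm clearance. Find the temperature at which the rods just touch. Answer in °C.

T = 182 °C

Gap closes when ΔL₁ + ΔL₂ = 1.51 mm = 1.51×10⁻³ m
(α₁L₁ + α₂L₂)ΔT = g
α₁L₁ + α₂L₂ = 4.46×10⁻⁶×1.439 + 92×10⁻⁸×2.864 = 9.05282×10⁻⁶ m/K
ΔT = 1.51×10⁻³ / 9.05282×10⁻⁶ = 166.80 K
T = 15.1 + 166.80 = 181.90 °C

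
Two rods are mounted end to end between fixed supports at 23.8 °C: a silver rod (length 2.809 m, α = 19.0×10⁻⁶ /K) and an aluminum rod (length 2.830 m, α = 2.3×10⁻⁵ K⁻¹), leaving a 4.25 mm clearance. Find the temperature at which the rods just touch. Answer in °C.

α₁L₁ = 5.3371×10⁻⁵ m/K, α₂L₂ = 6.509×10⁻⁵ m/K → total 1.18461×10⁻⁴ m/K
ΔT = g/(α₁L₁+α₂L₂) = 4.25×10⁻³ / 1.18461×10⁻⁴ = 35.877 K
T = 23.8 + 35.877 = 59.677 °C

T = 59.7 °C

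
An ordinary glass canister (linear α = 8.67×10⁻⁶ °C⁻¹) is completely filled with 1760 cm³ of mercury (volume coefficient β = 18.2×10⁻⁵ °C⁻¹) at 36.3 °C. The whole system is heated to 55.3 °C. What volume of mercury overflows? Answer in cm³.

5.22 cm³

The canister also expands: β_container ≈ 3α = 2.601×10⁻⁵ /K
Net overflow = V₀(β_liq − 3α_cont)ΔT
β − 3α = 1.82×10⁻⁴ − 2.601×10⁻⁵ = 1.5599×10⁻⁴ /K; ΔT = 19.0 K
ΔV = 1760 × 1.5599×10⁻⁴ × 19.0 = 5.22 cm³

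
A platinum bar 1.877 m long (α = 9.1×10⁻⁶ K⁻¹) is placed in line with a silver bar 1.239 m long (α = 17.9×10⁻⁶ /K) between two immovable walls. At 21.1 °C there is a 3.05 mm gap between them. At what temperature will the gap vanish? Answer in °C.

α₁L₁ = 1.70807×10⁻⁵ m/K, α₂L₂ = 2.21781×10⁻⁵ m/K → total 3.92588×10⁻⁵ m/K
ΔT = g/(α₁L₁+α₂L₂) = 3.05×10⁻³ / 3.92588×10⁻⁵ = 77.690 K
T = 21.1 + 77.690 = 98.790 °C

T = 98.8 °C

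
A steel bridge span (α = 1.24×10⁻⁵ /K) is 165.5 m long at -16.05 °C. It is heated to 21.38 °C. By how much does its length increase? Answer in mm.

|ΔT| = |21.38 − (-16.05)| = 37.43 K
ΔL = αL₀ΔT = (1.24×10⁻⁵)(165.5)(37.43) = 7.68×10⁻² m

ΔL = 76.8 mm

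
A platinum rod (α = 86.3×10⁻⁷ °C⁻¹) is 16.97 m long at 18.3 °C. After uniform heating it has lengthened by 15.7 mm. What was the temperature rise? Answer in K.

ΔT = 107 K

ΔL = αL₀ΔT ⇒ ΔT = ΔL / (αL₀)
ΔT = 15.7×10⁻³ m / (86.3×10⁻⁷ × 16.97 m) = 107.20 K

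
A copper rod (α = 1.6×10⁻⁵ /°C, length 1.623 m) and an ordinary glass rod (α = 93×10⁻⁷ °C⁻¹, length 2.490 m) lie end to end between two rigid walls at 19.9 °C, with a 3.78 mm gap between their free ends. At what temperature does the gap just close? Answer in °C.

α₁L₁ = 2.5968×10⁻⁵ m/K, α₂L₂ = 2.3157×10⁻⁵ m/K → total 4.9125×10⁻⁵ m/K
ΔT = g/(α₁L₁+α₂L₂) = 3.78×10⁻³ / 4.9125×10⁻⁵ = 76.947 K
T = 19.9 + 76.947 = 96.847 °C

T = 96.8 °C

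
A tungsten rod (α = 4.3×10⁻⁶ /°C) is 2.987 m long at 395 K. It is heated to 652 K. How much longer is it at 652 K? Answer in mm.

|ΔT| = |652 − 395| = 257 K
ΔL = αL₀ΔT = (4.3×10⁻⁶)(2.987)(257) = 3.30×10⁻³ m

ΔL = 3.30 mm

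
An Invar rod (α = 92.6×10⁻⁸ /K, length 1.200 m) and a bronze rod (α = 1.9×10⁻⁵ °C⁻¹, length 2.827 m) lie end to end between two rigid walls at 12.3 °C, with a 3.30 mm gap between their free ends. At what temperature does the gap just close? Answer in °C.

α₁L₁ = 1.1112×10⁻⁶ m/K, α₂L₂ = 5.3713×10⁻⁵ m/K → total 5.48242×10⁻⁵ m/K
ΔT = g/(α₁L₁+α₂L₂) = 3.30×10⁻³ / 5.48242×10⁻⁵ = 60.192 K
T = 12.3 + 60.192 = 72.492 °C

T = 72.5 °C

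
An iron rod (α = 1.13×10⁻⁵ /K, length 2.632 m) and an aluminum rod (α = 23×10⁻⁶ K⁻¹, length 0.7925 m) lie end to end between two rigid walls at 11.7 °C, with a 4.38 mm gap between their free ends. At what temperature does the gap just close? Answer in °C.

Gap closes when ΔL₁ + ΔL₂ = 4.38 mm = 4.38×10⁻³ m
(α₁L₁ + α₂L₂)ΔT = g
α₁L₁ + α₂L₂ = 1.13×10⁻⁵×2.632 + 23×10⁻⁶×0.7925 = 4.79691×10⁻⁵ m/K
ΔT = 4.38×10⁻³ / 4.79691×10⁻⁵ = 91.31 K
T = 11.7 + 91.31 = 103.01 °C

T = 103 °C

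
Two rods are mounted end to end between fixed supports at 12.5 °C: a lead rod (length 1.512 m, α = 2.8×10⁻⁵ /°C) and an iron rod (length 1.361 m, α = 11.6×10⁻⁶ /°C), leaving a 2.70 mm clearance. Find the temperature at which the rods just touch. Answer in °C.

Gap closes when ΔL₁ + ΔL₂ = 2.70 mm = 2.70×10⁻³ m
(α₁L₁ + α₂L₂)ΔT = g
α₁L₁ + α₂L₂ = 2.8×10⁻⁵×1.512 + 11.6×10⁻⁶×1.361 = 5.81236×10⁻⁵ m/K
ΔT = 2.70×10⁻³ / 5.81236×10⁻⁵ = 46.453 K
T = 12.5 + 46.453 = 58.953 °C

T = 59.0 °C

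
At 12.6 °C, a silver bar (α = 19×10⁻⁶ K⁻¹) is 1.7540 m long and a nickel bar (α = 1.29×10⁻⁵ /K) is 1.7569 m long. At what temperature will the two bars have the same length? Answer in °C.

T = 284.6 °C

Equal length when α₁L₁ΔT − α₂L₂ΔT = L₂ − L₁ = 2.90×10⁻³ m
α₁L₁ = 3.3326×10⁻⁵, α₂L₂ = 2.266401×10⁻⁵ → Δ(αL) = 1.066199×10⁻⁵ m/K
ΔT = 2.90×10⁻³ / 1.066199×10⁻⁵ = 271.994 K, so T = 12.6 + 271.994 = 284.594 °C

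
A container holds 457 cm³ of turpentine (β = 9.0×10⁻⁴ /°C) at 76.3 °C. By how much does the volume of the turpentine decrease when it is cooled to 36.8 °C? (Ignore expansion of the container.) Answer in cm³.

ΔV = 16.2 cm³

|ΔT| = |36.8 − 76.3| = 39.5 K
ΔV = βV₀ΔT = (9.0×10⁻⁴)(457)(39.5) = 16.2 cm³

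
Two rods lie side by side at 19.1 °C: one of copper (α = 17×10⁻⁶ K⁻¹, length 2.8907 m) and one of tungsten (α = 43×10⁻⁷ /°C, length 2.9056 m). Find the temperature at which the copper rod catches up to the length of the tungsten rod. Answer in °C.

Equal length when α₁L₁ΔT − α₂L₂ΔT = L₂ − L₁ = 1.49×10⁻² m
α₁L₁ = 4.91419×10⁻⁵, α₂L₂ = 1.249408×10⁻⁵ → Δ(αL) = 3.664782×10⁻⁵ m/K
ΔT = 1.49×10⁻² / 3.664782×10⁻⁵ = 406.573 K, so T = 19.1 + 406.573 = 425.673 °C

T = 425.7 °C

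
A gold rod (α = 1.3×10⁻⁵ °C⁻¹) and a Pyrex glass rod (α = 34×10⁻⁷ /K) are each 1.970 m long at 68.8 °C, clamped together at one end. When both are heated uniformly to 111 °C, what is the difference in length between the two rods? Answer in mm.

ΔT = 42.2 K
gold: ΔL = 1.3×10⁻⁵ × 1.970 m × 42.2 = 1.0807×10⁻³ m = 1.0807 mm
Pyrex glass: ΔL = 34×10⁻⁷ × 1.970 m × 42.2 = 2.8266×10⁻⁴ m = 0.28266 mm
difference = 1.0807 − 0.28266 = 0.79804 mm

0.798 mm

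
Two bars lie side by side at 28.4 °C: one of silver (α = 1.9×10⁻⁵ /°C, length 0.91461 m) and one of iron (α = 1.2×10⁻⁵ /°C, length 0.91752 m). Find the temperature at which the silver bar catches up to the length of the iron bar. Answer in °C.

T = 485.4 °C

Equal length when α₁L₁ΔT − α₂L₂ΔT = L₂ − L₁ = 2.91×10⁻³ m
α₁L₁ = 1.737759×10⁻⁵, α₂L₂ = 1.101024×10⁻⁵ → Δ(αL) = 6.36735×10⁻⁶ m/K
ΔT = 2.91×10⁻³ / 6.36735×10⁻⁶ = 457.019 K, so T = 28.4 + 457.019 = 485.419 °C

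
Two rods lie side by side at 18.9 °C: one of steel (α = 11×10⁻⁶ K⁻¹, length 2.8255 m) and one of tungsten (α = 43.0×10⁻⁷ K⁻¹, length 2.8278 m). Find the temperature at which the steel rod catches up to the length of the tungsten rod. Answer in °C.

T = 140.5 °C

L₁(1 + α₁ΔT) = L₂(1 + α₂ΔT) ⇒ ΔT = (L₂ − L₁)/(α₁L₁ − α₂L₂)
L₂ − L₁ = 2.8278 − 2.8255 = 2.30×10⁻³ m
α₁L₁ − α₂L₂ = 11×10⁻⁶×2.8255 − 43.0×10⁻⁷×2.8278 = 1.892096×10⁻⁵ m/K
ΔT = 2.30×10⁻³ / 1.892096×10⁻⁵ = 121.558 K
T = 18.9 + 121.558 = 140.458 °C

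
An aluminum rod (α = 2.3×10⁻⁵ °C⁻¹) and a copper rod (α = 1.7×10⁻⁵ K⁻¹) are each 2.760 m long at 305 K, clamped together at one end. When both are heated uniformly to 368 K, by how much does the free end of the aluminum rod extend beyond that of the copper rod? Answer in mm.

ΔT = 63 K
aluminum: ΔL = 2.3×10⁻⁵ × 2.760 m × 63 = 3.9992×10⁻³ m = 3.9992 mm
copper: ΔL = 1.7×10⁻⁵ × 2.760 m × 63 = 2.9560×10⁻³ m = 2.9560 mm
difference = 3.9992 − 2.9560 = 1.0432 mm

1.04 mm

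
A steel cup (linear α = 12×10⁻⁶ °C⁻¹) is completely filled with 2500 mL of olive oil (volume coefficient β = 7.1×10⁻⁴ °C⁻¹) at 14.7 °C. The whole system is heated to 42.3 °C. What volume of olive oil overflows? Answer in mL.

46.5 mL

The cup also expands: β_container ≈ 3α = 3.6×10⁻⁵ /K
Net overflow = V₀(β_liq − 3α_cont)ΔT
β − 3α = 7.10×10⁻⁴ − 3.6×10⁻⁵ = 6.74×10⁻⁴ /K; ΔT = 27.6 K
ΔV = 2500 × 6.74×10⁻⁴ × 27.6 = 46.5 mL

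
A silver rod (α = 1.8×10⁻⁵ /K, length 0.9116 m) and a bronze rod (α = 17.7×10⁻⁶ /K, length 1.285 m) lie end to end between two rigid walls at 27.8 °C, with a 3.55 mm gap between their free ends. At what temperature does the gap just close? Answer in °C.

α₁L₁ = 1.64088×10⁻⁵ m/K, α₂L₂ = 2.27445×10⁻⁵ m/K → total 3.91533×10⁻⁵ m/K
ΔT = g/(α₁L₁+α₂L₂) = 3.55×10⁻³ / 3.91533×10⁻⁵ = 90.67 K
T = 27.8 + 90.67 = 118.47 °C

T = 118 °C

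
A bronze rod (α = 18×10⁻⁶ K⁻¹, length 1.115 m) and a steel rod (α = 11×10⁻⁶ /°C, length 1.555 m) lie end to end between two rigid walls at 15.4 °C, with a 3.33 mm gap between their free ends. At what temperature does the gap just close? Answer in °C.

T = 105 °C

Gap closes when ΔL₁ + ΔL₂ = 3.33 mm = 3.33×10⁻³ m
(α₁L₁ + α₂L₂)ΔT = g
α₁L₁ + α₂L₂ = 18×10⁻⁶×1.115 + 11×10⁻⁶×1.555 = 3.7175×10⁻⁵ m/K
ΔT = 3.33×10⁻³ / 3.7175×10⁻⁵ = 89.58 K
T = 15.4 + 89.58 = 104.98 °C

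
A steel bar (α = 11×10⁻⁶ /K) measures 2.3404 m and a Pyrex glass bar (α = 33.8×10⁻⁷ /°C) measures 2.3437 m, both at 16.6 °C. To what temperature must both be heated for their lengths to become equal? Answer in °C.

T = 201.8 °C

L₁(1 + α₁ΔT) = L₂(1 + α₂ΔT) ⇒ ΔT = (L₂ − L₁)/(α₁L₁ − α₂L₂)
L₂ − L₁ = 2.3437 − 2.3404 = 3.30×10⁻³ m
α₁L₁ − α₂L₂ = 11×10⁻⁶×2.3404 − 33.8×10⁻⁷×2.3437 = 1.7822694×10⁻⁵ m/K
ΔT = 3.30×10⁻³ / 1.7822694×10⁻⁵ = 185.157 K
T = 16.6 + 185.157 = 201.757 °C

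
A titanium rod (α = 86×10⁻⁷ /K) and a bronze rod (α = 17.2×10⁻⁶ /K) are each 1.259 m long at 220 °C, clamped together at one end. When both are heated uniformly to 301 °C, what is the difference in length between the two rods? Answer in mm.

ΔT = 81 K
titanium: ΔL = 86×10⁻⁷ × 1.259 m × 81 = 8.7702×10⁻⁴ m = 0.87702 mm
bronze: ΔL = 17.2×10⁻⁶ × 1.259 m × 81 = 1.7540×10⁻³ m = 1.7540 mm
difference = 1.7540 − 0.87702 = 0.87698 mm

0.877 mm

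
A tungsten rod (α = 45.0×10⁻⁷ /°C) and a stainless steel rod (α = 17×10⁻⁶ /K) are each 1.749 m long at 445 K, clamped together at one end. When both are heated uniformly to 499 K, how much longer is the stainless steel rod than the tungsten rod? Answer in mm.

ΔT = 54 K
tungsten: ΔL = 45.0×10⁻⁷ × 1.749 m × 54 = 4.2501×10⁻⁴ m = 0.42501 mm
stainless steel: ΔL = 17×10⁻⁶ × 1.749 m × 54 = 1.6056×10⁻³ m = 1.6056 mm
difference = 1.6056 − 0.42501 = 1.18059 mm

1.18 mm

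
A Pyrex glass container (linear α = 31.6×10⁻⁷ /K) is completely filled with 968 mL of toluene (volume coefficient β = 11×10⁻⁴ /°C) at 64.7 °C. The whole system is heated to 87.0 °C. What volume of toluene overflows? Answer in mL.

23.5 mL

The container also expands: β_container ≈ 3α = 9.48×10⁻⁶ /K
Net overflow = V₀(β_liq − 3α_cont)ΔT
β − 3α = 1.10×10⁻³ − 9.48×10⁻⁶ = 1.09052×10⁻³ /K; ΔT = 22.3 K
ΔV = 968 × 1.09052×10⁻³ × 22.3 = 23.5 mL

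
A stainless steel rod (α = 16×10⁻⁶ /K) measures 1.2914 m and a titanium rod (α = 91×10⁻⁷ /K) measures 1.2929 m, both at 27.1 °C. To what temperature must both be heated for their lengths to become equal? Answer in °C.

T = 195.7 °C

L₁(1 + α₁ΔT) = L₂(1 + α₂ΔT) ⇒ ΔT = (L₂ − L₁)/(α₁L₁ − α₂L₂)
L₂ − L₁ = 1.2929 − 1.2914 = 1.50×10⁻³ m
α₁L₁ − α₂L₂ = 16×10⁻⁶×1.2914 − 91×10⁻⁷×1.2929 = 8.89701×10⁻⁶ m/K
ΔT = 1.50×10⁻³ / 8.89701×10⁻⁶ = 168.596 K
T = 27.1 + 168.596 = 195.696 °C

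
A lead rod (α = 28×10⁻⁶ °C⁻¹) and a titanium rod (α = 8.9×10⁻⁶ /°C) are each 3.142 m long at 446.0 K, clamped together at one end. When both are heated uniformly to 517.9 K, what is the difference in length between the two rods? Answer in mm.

4.31 mm

ΔT = 71.9 K
lead: ΔL = 28×10⁻⁶ × 3.142 m × 71.9 = 6.3255×10⁻³ m = 6.3255 mm
titanium: ΔL = 8.9×10⁻⁶ × 3.142 m × 71.9 = 2.0106×10⁻³ m = 2.0106 mm
difference = 6.3255 − 2.0106 = 4.3149 mm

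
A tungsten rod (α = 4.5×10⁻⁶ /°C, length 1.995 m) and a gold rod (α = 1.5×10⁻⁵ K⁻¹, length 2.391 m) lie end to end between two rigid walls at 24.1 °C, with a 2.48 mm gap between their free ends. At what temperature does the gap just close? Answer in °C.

Gap closes when ΔL₁ + ΔL₂ = 2.48 mm = 2.48×10⁻³ m
(α₁L₁ + α₂L₂)ΔT = g
α₁L₁ + α₂L₂ = 4.5×10⁻⁶×1.995 + 1.5×10⁻⁵×2.391 = 4.48425×10⁻⁵ m/K
ΔT = 2.48×10⁻³ / 4.48425×10⁻⁵ = 55.305 K
T = 24.1 + 55.305 = 79.405 °C

T = 79.4 °C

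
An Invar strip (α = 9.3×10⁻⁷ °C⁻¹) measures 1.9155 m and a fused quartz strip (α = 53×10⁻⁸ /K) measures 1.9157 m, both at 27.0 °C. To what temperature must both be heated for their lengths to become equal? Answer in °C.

T = 288.1 °C

Equal length when α₁L₁ΔT − α₂L₂ΔT = L₂ − L₁ = 2.00×10⁻⁴ m
α₁L₁ = 1.781415×10⁻⁶, α₂L₂ = 1.015321×10⁻⁶ → Δ(αL) = 7.66094×10⁻⁷ m/K
ΔT = 2.00×10⁻⁴ / 7.66094×10⁻⁷ = 261.065 K, so T = 27.0 + 261.065 = 288.065 °C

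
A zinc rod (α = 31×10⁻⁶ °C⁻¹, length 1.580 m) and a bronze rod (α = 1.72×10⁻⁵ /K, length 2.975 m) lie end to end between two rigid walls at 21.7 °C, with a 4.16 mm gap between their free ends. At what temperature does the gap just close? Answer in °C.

T = 63.2 °C

Gap closes when ΔL₁ + ΔL₂ = 4.16 mm = 4.16×10⁻³ m
(α₁L₁ + α₂L₂)ΔT = g
α₁L₁ + α₂L₂ = 31×10⁻⁶×1.580 + 1.72×10⁻⁵×2.975 = 1.0015×10⁻⁴ m/K
ΔT = 4.16×10⁻³ / 1.0015×10⁻⁴ = 41.538 K
T = 21.7 + 41.538 = 63.238 °C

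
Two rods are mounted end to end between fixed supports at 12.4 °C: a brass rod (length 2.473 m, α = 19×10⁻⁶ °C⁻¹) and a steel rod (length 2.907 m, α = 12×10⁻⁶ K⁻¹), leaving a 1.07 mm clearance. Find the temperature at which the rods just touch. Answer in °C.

T = 25.5 °C

α₁L₁ = 4.6987×10⁻⁵ m/K, α₂L₂ = 3.4884×10⁻⁵ m/K → total 8.1871×10⁻⁵ m/K
ΔT = g/(α₁L₁+α₂L₂) = 1.07×10⁻³ / 8.1871×10⁻⁵ = 13.069 K
T = 12.4 + 13.069 = 25.469 °C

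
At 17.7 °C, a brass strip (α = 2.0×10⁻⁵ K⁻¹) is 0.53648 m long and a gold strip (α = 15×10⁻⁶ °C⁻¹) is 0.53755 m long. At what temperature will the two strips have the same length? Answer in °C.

T = 419.0 °C

Equal length when α₁L₁ΔT − α₂L₂ΔT = L₂ − L₁ = 1.07×10⁻³ m
α₁L₁ = 1.07296×10⁻⁵, α₂L₂ = 8.06325×10⁻⁶ → Δ(αL) = 2.66635×10⁻⁶ m/K
ΔT = 1.07×10⁻³ / 2.66635×10⁻⁶ = 401.298 K, so T = 17.7 + 401.298 = 418.998 °C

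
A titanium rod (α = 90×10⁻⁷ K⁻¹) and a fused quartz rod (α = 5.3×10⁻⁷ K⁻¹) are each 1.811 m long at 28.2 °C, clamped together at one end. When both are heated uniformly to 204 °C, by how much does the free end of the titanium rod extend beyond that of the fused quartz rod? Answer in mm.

ΔT = 175.8 K
titanium: ΔL = 90×10⁻⁷ × 1.811 m × 175.8 = 2.8654×10⁻³ m = 2.8654 mm
fused quartz: ΔL = 5.3×10⁻⁷ × 1.811 m × 175.8 = 1.6874×10⁻⁴ m = 0.16874 mm
difference = 2.8654 − 0.16874 = 2.69666 mm

2.70 mm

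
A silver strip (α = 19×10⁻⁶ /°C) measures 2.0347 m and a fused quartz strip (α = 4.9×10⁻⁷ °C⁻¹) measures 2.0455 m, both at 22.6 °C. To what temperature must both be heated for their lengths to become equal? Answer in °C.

T = 309.4 °C

L₁(1 + α₁ΔT) = L₂(1 + α₂ΔT) ⇒ ΔT = (L₂ − L₁)/(α₁L₁ − α₂L₂)
L₂ − L₁ = 2.0455 − 2.0347 = 1.08×10⁻² m
α₁L₁ − α₂L₂ = 19×10⁻⁶×2.0347 − 4.9×10⁻⁷×2.0455 = 3.7657005×10⁻⁵ m/K
ΔT = 1.08×10⁻² / 3.7657005×10⁻⁵ = 286.799 K
T = 22.6 + 286.799 = 309.399 °C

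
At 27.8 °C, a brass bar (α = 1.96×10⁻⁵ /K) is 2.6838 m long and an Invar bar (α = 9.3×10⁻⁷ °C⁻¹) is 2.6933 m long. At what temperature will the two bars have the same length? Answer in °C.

L₁(1 + α₁ΔT) = L₂(1 + α₂ΔT) ⇒ ΔT = (L₂ − L₁)/(α₁L₁ − α₂L₂)
L₂ − L₁ = 2.6933 − 2.6838 = 9.50×10⁻³ m
α₁L₁ − α₂L₂ = 1.96×10⁻⁵×2.6838 − 9.3×10⁻⁷×2.6933 = 5.0097711×10⁻⁵ m/K
ΔT = 9.50×10⁻³ / 5.0097711×10⁻⁵ = 189.629 K
T = 27.8 + 189.629 = 217.429 °C

T = 217.4 °C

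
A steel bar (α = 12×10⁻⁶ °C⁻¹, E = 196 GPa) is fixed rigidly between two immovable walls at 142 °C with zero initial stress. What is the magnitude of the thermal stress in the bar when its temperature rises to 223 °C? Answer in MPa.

Fully constrained: the free strain ε = αΔT is blocked, so σ = Eε = EαΔT.
|ΔT| = 81 K
σ = 196×10⁹ × 12×10⁻⁶ × 81 = 1.91×10⁸ Pa

σ = 191 MPa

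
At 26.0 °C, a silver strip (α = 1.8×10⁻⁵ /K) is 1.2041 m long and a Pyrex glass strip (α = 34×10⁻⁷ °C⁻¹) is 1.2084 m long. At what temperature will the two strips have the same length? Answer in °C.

L₁(1 + α₁ΔT) = L₂(1 + α₂ΔT) ⇒ ΔT = (L₂ − L₁)/(α₁L₁ − α₂L₂)
L₂ − L₁ = 1.2084 − 1.2041 = 4.30×10⁻³ m
α₁L₁ − α₂L₂ = 1.8×10⁻⁵×1.2041 − 34×10⁻⁷×1.2084 = 1.756524×10⁻⁵ m/K
ΔT = 4.30×10⁻³ / 1.756524×10⁻⁵ = 244.802 K
T = 26.0 + 244.802 = 270.802 °C

T = 270.8 °C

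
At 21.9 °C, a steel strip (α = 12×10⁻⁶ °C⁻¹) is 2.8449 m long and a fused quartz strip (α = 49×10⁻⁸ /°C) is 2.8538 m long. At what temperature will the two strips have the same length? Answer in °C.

T = 293.7 °C

L₁(1 + α₁ΔT) = L₂(1 + α₂ΔT) ⇒ ΔT = (L₂ − L₁)/(α₁L₁ − α₂L₂)
L₂ − L₁ = 2.8538 − 2.8449 = 8.90×10⁻³ m
α₁L₁ − α₂L₂ = 12×10⁻⁶×2.8449 − 49×10⁻⁸×2.8538 = 3.2740438×10⁻⁵ m/K
ΔT = 8.90×10⁻³ / 3.2740438×10⁻⁵ = 271.835 K
T = 21.9 + 271.835 = 293.735 °C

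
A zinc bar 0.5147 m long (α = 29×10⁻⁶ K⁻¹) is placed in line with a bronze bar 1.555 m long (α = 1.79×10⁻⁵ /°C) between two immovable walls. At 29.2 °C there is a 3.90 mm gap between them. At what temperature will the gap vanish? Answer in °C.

T = 120 °C

Gap closes when ΔL₁ + ΔL₂ = 3.90 mm = 3.90×10⁻³ m
(α₁L₁ + α₂L₂)ΔT = g
α₁L₁ + α₂L₂ = 29×10⁻⁶×0.5147 + 1.79×10⁻⁵×1.555 = 4.27608×10⁻⁵ m/K
ΔT = 3.90×10⁻³ / 4.27608×10⁻⁵ = 91.21 K
T = 29.2 + 91.21 = 120.41 °C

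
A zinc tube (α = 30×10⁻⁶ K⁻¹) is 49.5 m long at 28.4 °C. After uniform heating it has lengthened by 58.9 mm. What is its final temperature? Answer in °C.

ΔL = αL₀ΔT ⇒ ΔT = ΔL / (αL₀)
ΔT = 58.9×10⁻³ m / (30×10⁻⁶ × 49.5 m) = 39.663 K
T = 28.4 + 39.663 = 68.063 °C

T = 68.1 °C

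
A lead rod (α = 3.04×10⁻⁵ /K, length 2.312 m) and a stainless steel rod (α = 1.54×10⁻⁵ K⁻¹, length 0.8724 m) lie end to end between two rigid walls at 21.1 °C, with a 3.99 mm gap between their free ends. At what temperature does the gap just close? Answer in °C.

α₁L₁ = 7.02848×10⁻⁵ m/K, α₂L₂ = 1.343496×10⁻⁵ m/K → total 8.371976×10⁻⁵ m/K
ΔT = g/(α₁L₁+α₂L₂) = 3.99×10⁻³ / 8.371976×10⁻⁵ = 47.659 K
T = 21.1 + 47.659 = 68.759 °C

T = 68.8 °C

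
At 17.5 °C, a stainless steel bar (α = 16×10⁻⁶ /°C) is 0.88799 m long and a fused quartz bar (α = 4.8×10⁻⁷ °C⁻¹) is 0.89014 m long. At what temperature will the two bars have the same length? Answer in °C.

Equal length when α₁L₁ΔT − α₂L₂ΔT = L₂ − L₁ = 2.15×10⁻³ m
α₁L₁ = 1.420784×10⁻⁵, α₂L₂ = 4.272672×10⁻⁷ → Δ(αL) = 1.37805728×10⁻⁵ m/K
ΔT = 2.15×10⁻³ / 1.37805728×10⁻⁵ = 156.017 K, so T = 17.5 + 156.017 = 173.517 °C

T = 173.5 °C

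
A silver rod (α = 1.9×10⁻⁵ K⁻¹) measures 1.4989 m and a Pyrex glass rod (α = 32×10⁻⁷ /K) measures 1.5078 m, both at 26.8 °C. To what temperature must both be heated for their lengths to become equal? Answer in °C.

T = 403.1 °C

Equal length when α₁L₁ΔT − α₂L₂ΔT = L₂ − L₁ = 8.90×10⁻³ m
α₁L₁ = 2.84791×10⁻⁵, α₂L₂ = 4.82496×10⁻⁶ → Δ(αL) = 2.365414×10⁻⁵ m/K
ΔT = 8.90×10⁻³ / 2.365414×10⁻⁵ = 376.255 K, so T = 26.8 + 376.255 = 403.055 °C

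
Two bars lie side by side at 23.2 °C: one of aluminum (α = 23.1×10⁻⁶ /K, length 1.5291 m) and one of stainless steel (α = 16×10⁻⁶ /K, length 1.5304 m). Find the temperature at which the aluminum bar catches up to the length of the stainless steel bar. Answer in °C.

L₁(1 + α₁ΔT) = L₂(1 + α₂ΔT) ⇒ ΔT = (L₂ − L₁)/(α₁L₁ − α₂L₂)
L₂ − L₁ = 1.5304 − 1.5291 = 1.30×10⁻³ m
α₁L₁ − α₂L₂ = 23.1×10⁻⁶×1.5291 − 16×10⁻⁶×1.5304 = 1.083581×10⁻⁵ m/K
ΔT = 1.30×10⁻³ / 1.083581×10⁻⁵ = 119.973 K
T = 23.2 + 119.973 = 143.173 °C

T = 143.2 °C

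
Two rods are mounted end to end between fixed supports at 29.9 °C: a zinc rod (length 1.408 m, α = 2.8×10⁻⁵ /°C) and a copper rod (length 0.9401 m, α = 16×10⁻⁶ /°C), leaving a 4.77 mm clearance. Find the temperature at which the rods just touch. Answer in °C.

α₁L₁ = 3.9424×10⁻⁵ m/K, α₂L₂ = 1.50416×10⁻⁵ m/K → total 5.44656×10⁻⁵ m/K
ΔT = g/(α₁L₁+α₂L₂) = 4.77×10⁻³ / 5.44656×10⁻⁵ = 87.58 K
T = 29.9 + 87.58 = 117.48 °C

T = 117 °C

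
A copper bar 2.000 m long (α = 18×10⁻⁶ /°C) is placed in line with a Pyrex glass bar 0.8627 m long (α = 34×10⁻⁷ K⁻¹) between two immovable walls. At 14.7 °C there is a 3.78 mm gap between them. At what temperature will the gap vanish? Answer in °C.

T = 112 °C

Gap closes when ΔL₁ + ΔL₂ = 3.78 mm = 3.78×10⁻³ m
(α₁L₁ + α₂L₂)ΔT = g
α₁L₁ + α₂L₂ = 18×10⁻⁶×2.000 + 34×10⁻⁷×0.8627 = 3.893318×10⁻⁵ m/K
ΔT = 3.78×10⁻³ / 3.893318×10⁻⁵ = 97.09 K
T = 14.7 + 97.09 = 111.79 °C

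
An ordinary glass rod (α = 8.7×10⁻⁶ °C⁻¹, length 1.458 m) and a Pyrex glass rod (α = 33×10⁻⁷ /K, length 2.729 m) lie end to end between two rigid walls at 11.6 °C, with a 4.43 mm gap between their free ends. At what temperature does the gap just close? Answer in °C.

Gap closes when ΔL₁ + ΔL₂ = 4.43 mm = 4.43×10⁻³ m
(α₁L₁ + α₂L₂)ΔT = g
α₁L₁ + α₂L₂ = 8.7×10⁻⁶×1.458 + 33×10⁻⁷×2.729 = 2.16903×10⁻⁵ m/K
ΔT = 4.43×10⁻³ / 2.16903×10⁻⁵ = 204.24 K
T = 11.6 + 204.24 = 215.84 °C

T = 216 °C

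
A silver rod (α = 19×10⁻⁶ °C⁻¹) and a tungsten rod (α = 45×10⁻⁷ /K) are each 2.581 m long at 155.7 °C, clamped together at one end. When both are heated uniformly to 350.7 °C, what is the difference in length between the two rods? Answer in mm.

7.30 mm

ΔT = 195.0 K
silver: ΔL = 19×10⁻⁶ × 2.581 m × 195.0 = 9.5626×10⁻³ m = 9.5626 mm
tungsten: ΔL = 45×10⁻⁷ × 2.581 m × 195.0 = 2.2648×10⁻³ m = 2.2648 mm
difference = 9.5626 − 2.2648 = 7.2978 mm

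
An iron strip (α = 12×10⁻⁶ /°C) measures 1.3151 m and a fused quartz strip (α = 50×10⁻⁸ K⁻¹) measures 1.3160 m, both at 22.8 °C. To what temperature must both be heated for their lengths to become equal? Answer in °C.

L₁(1 + α₁ΔT) = L₂(1 + α₂ΔT) ⇒ ΔT = (L₂ − L₁)/(α₁L₁ − α₂L₂)
L₂ − L₁ = 1.3160 − 1.3151 = 9.00×10⁻⁴ m
α₁L₁ − α₂L₂ = 12×10⁻⁶×1.3151 − 50×10⁻⁸×1.3160 = 1.51232×10⁻⁵ m/K
ΔT = 9.00×10⁻⁴ / 1.51232×10⁻⁵ = 59.5112 K
T = 22.8 + 59.5112 = 82.3112 °C

T = 82.31 °C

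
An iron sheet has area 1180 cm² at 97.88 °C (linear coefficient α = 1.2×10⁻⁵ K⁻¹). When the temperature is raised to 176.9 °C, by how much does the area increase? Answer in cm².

ΔA = 2.24 cm²

Area coefficient ≈ 2α; |ΔT| = 79.02 K
ΔA = 2αA₀ΔT = 2(1.2×10⁻⁵)(1180)(79.02) = 2.24 cm²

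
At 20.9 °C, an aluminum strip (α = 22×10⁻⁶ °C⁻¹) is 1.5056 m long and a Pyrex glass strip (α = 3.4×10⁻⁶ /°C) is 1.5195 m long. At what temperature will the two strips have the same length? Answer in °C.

T = 518.1 °C

Equal length when α₁L₁ΔT − α₂L₂ΔT = L₂ − L₁ = 1.39×10⁻² m
α₁L₁ = 3.31232×10⁻⁵, α₂L₂ = 5.1663×10⁻⁶ → Δ(αL) = 2.79569×10⁻⁵ m/K
ΔT = 1.39×10⁻² / 2.79569×10⁻⁵ = 497.194 K, so T = 20.9 + 497.194 = 518.094 °C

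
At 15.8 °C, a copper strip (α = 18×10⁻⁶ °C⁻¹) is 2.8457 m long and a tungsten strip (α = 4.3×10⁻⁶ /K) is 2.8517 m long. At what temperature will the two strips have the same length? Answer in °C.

T = 169.8 °C

Equal length when α₁L₁ΔT − α₂L₂ΔT = L₂ − L₁ = 6.00×10⁻³ m
α₁L₁ = 5.12226×10⁻⁵, α₂L₂ = 1.226231×10⁻⁵ → Δ(αL) = 3.896029×10⁻⁵ m/K
ΔT = 6.00×10⁻³ / 3.896029×10⁻⁵ = 154.003 K, so T = 15.8 + 154.003 = 169.803 °C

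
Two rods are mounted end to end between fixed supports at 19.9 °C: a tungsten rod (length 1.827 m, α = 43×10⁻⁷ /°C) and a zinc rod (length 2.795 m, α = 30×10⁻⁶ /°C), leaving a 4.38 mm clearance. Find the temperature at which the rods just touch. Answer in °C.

Gap closes when ΔL₁ + ΔL₂ = 4.38 mm = 4.38×10⁻³ m
(α₁L₁ + α₂L₂)ΔT = g
α₁L₁ + α₂L₂ = 43×10⁻⁷×1.827 + 30×10⁻⁶×2.795 = 9.17061×10⁻⁵ m/K
ΔT = 4.38×10⁻³ / 9.17061×10⁻⁵ = 47.761 K
T = 19.9 + 47.761 = 67.661 °C

T = 67.7 °C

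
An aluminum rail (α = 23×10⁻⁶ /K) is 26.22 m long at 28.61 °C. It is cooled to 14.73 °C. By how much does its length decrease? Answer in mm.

ΔL = 8.37 mm

|ΔT| = |14.73 − 28.61| = 13.88 K
ΔL = αL₀ΔT = (23×10⁻⁶)(26.22)(13.88) = 8.37×10⁻³ m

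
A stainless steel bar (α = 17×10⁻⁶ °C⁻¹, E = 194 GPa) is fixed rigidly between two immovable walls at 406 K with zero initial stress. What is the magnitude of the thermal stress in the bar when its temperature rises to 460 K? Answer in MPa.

Fully constrained: the free strain ε = αΔT is blocked, so σ = Eε = EαΔT.
|ΔT| = 54 K
σ = 194×10⁹ × 17×10⁻⁶ × 54 = 1.78×10⁸ Pa

σ = 178 MPa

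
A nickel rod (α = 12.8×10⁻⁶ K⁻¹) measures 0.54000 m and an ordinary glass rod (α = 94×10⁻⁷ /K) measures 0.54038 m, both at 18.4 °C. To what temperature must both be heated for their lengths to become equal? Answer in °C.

T = 225.8 °C

L₁(1 + α₁ΔT) = L₂(1 + α₂ΔT) ⇒ ΔT = (L₂ − L₁)/(α₁L₁ − α₂L₂)
L₂ − L₁ = 0.54038 − 0.54000 = 3.80×10⁻⁴ m
α₁L₁ − α₂L₂ = 12.8×10⁻⁶×0.54000 − 94×10⁻⁷×0.54038 = 1.832428×10⁻⁶ m/K
ΔT = 3.80×10⁻⁴ / 1.832428×10⁻⁶ = 207.375 K
T = 18.4 + 207.375 = 225.775 °C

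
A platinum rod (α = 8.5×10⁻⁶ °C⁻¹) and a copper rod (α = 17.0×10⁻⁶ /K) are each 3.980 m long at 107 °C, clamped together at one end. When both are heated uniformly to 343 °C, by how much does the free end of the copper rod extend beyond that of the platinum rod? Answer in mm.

ΔT = 236 K
platinum: ΔL = 8.5×10⁻⁶ × 3.980 m × 236 = 7.9839×10⁻³ m = 7.9839 mm
copper: ΔL = 17.0×10⁻⁶ × 3.980 m × 236 = 1.5968×10⁻² m = 15.968 mm
difference = 15.968 − 7.9839 = 7.9841 mm

7.98 mm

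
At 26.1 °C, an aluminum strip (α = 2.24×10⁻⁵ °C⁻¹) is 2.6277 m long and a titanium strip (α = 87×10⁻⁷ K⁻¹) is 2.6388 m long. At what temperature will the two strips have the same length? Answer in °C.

Equal length when α₁L₁ΔT − α₂L₂ΔT = L₂ − L₁ = 1.11×10⁻² m
α₁L₁ = 5.886048×10⁻⁵, α₂L₂ = 2.295756×10⁻⁵ → Δ(αL) = 3.590292×10⁻⁵ m/K
ΔT = 1.11×10⁻² / 3.590292×10⁻⁵ = 309.167 K, so T = 26.1 + 309.167 = 335.267 °C

T = 335.3 °C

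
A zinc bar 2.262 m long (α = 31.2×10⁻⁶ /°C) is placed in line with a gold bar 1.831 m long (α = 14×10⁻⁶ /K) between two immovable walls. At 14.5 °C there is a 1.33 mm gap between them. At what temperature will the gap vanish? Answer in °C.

T = 28.3 °C

Gap closes when ΔL₁ + ΔL₂ = 1.33 mm = 1.33×10⁻³ m
(α₁L₁ + α₂L₂)ΔT = g
α₁L₁ + α₂L₂ = 31.2×10⁻⁶×2.262 + 14×10⁻⁶×1.831 = 9.62084×10⁻⁵ m/K
ΔT = 1.33×10⁻³ / 9.62084×10⁻⁵ = 13.824 K
T = 14.5 + 13.824 = 28.324 °C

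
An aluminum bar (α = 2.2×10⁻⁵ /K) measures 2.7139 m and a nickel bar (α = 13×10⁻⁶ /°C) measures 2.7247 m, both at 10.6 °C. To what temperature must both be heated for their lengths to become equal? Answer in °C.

T = 455.3 °C

Equal length when α₁L₁ΔT − α₂L₂ΔT = L₂ − L₁ = 1.08×10⁻² m
α₁L₁ = 5.97058×10⁻⁵, α₂L₂ = 3.54211×10⁻⁵ → Δ(αL) = 2.42847×10⁻⁵ m/K
ΔT = 1.08×10⁻² / 2.42847×10⁻⁵ = 444.724 K, so T = 10.6 + 444.724 = 455.324 °C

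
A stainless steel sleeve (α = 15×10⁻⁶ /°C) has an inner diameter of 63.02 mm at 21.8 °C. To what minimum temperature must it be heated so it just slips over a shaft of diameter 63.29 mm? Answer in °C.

T = 307 °C

Required Δd = 63.29 − 63.02 = 0.27 mm
Δd = αd₀ΔT ⇒ ΔT = Δd/(αd₀) = 0.27 / (15×10⁻⁶ × 63.02) = 285.62 K
T_min = 21.8 + 285.62 = 307.42 °C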